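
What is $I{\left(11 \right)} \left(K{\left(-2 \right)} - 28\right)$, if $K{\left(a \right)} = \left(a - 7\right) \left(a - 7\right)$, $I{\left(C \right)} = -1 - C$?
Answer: $-636$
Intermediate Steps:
$K{\left(a \right)} = \left(-7 + a\right)^{2}$ ($K{\left(a \right)} = \left(-7 + a\right) \left(-7 + a\right) = \left(-7 + a\right)^{2}$)
$I{\left(11 \right)} \left(K{\left(-2 \right)} - 28\right) = \left(-1 - 11\right) \left(\left(-7 - 2\right)^{2} - 28\right) = \left(-1 - 11\right) \left(\left(-9\right)^{2} - 28\right) = - 12 \left(81 - 28\right) = \left(-12\right) 53 = -636$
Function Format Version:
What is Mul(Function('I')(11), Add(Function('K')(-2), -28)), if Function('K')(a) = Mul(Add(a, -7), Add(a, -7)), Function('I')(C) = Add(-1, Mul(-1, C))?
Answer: -636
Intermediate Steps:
Function('K')(a) = Pow(Add(-7, a), 2) (Function('K')(a) = Mul(Add(-7, a), Add(-7, a)) = Pow(Add(-7, a), 2))
Mul(Function('I')(11), Add(Function('K')(-2), -28)) = Mul(Add(-1, Mul(-1, 11)), Add(Pow(Add(-7, -2), 2), -28)) = Mul(Add(-1, -11), Add(Pow(-9, 2), -28)) = Mul(-12, Add(81, -28)) = Mul(-12, 53) = -636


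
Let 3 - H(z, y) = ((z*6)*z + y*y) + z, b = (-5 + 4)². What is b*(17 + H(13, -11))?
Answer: -1128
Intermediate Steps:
b = 1 (b = (-1)² = 1)
H(z, y) = 3 - z - y² - 6*z² (H(z, y) = 3 - (((z*6)*z + y*y) + z) = 3 - (((6*z)*z + y²) + z) = 3 - ((6*z² + y²) + z) = 3 - ((y² + 6*z²) + z) = 3 - (z + y² + 6*z²) = 3 + (-z - y² - 6*z²) = 3 - z - y² - 6*z²)
b*(17 + H(13, -11)) = 1*(17 + (3 - 1*13 - 1*(-11)² - 6*13²)) = 1*(17 + (3 - 13 - 1*121 - 6*169)) = 1*(17 + (3 - 13 - 121 - 1014)) = 1*(17 - 1145) = 1*(-1128) = -1128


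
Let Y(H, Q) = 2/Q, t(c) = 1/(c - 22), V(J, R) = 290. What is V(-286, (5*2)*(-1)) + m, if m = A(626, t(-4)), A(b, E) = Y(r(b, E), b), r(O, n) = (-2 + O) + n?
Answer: 90771/313 ≈ 290.00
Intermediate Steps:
r(O, n) = -2 + O + n
t(c) = 1/(-22 + c)
A(b, E) = 2/b
m = 1/313 (m = 2/626 = 2*(1/626) = 1/313 ≈ 0.0031949)
V(-286, (5*2)*(-1)) + m = 290 + 1/313 = 90771/313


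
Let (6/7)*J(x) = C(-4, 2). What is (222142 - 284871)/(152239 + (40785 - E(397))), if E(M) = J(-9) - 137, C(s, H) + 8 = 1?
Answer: -376374/1159015 ≈ -0.32474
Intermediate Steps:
C(s, H) = -7 (C(s, H) = -8 + 1 = -7)
J(x) = -49/6 (J(x) = (7/6)*(-7) = -49/6)
E(M) = -871/6 (E(M) = -49/6 - 137 = -871/6)
(222142 - 284871)/(152239 + (40785 - E(397))) = (222142 - 284871)/(152239 + (40785 - 1*(-871/6))) = -62729/(152239 + (40785 + 871/6)) = -62729/(152239 + 245581/6) = -62729/1159015/6 = -62729*6/1159015 = -376374/1159015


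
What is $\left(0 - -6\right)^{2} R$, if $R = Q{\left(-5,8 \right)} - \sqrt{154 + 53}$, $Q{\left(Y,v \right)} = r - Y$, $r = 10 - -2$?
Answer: $612 - 108 \sqrt{23} \approx 94.05$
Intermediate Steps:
$r = 12$ ($r = 10 + 2 = 12$)
$Q{\left(Y,v \right)} = 12 - Y$
$R = 17 - 3 \sqrt{23}$ ($R = \left(12 - -5\right) - \sqrt{154 + 53} = \left(12 + 5\right) - \sqrt{207} = 17 - 3 \sqrt{23} \approx 2.6125$)
$\left(0 - -6\right)^{2} R = \left(0 - -6\right)^{2} \left(17 - 3 \sqrt{23}\right) = \left(0 + 6\right)^{2} \left(17 - 3 \sqrt{23}\right) = 6^{2} \left(17 - 3 \sqrt{23}\right) = 36 \left(17 - 3 \sqrt{23}\right) = 612 - 108 \sqrt{23}$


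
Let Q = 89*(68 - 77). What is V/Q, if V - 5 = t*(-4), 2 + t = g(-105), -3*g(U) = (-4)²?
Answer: -103/2403 ≈ -0.042863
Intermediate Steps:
g(U) = -16/3 (g(U) = -⅓*(-4)² = -⅓*16 = -16/3)
t = -22/3 (t = -2 - 16/3 = -22/3 ≈ -7.3333)
Q = -801 (Q = 89*(-9) = -801)
V = 103/3 (V = 5 - 22/3*(-4) = 5 + 88/3 = 103/3 ≈ 34.333)
V/Q = (103/3)/(-801) = (103/3)*(-1/801) = -103/2403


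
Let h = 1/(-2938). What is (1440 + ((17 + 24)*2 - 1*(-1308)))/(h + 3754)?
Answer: 8314540/11029251 ≈ 0.75386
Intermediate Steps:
h = -1/2938 ≈ -0.00034037
(1440 + ((17 + 24)*2 - 1*(-1308)))/(h + 3754) = (1440 + ((17 + 24)*2 - 1*(-1308)))/(-1/2938 + 3754) = (1440 + (41*2 + 1308))/(11029251/2938) = (1440 + (82 + 1308))*(2938/11029251) = (1440 + 1390)*(2938/11029251) = 2830*(2938/11029251) = 8314540/11029251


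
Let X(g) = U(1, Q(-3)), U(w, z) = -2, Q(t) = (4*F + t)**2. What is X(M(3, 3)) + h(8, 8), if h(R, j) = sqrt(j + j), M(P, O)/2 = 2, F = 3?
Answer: 2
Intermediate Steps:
M(P, O) = 4 (M(P, O) = 2*2 = 4)
Q(t) = (12 + t)**2 (Q(t) = (4*3 + t)**2 = (12 + t)**2)
X(g) = -2
h(R, j) = sqrt(2)*sqrt(j) (h(R, j) = sqrt(2*j) = sqrt(2)*sqrt(j))
X(M(3, 3)) + h(8, 8) = -2 + sqrt(2)*sqrt(8) = -2 + sqrt(2)*(2*sqrt(2)) = -2 + 4 = 2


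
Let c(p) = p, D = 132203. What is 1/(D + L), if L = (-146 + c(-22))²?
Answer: 1/160427 ≈ 6.2334e-6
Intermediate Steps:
L = 28224 (L = (-146 - 22)² = (-168)² = 28224)
1/(D + L) = 1/(132203 + 28224) = 1/160427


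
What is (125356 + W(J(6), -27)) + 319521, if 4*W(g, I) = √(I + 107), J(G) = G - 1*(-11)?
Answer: 444877 + √5 ≈ 4.4488e+5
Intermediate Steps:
J(G) = 11 + G (J(G) = G + 11 = 11 + G)
W(g, I) = √(107 + I)/4 (W(g, I) = √(I + 107)/4 = √(107 + I)/4)
(125356 + W(J(6), -27)) + 319521 = (125356 + √(107 - 27)/4) + 319521 = (125356 + √80/4) + 319521 = (125356 + (4*√5)/4) + 319521 = (125356 + √5) + 319521 = 444877 + √5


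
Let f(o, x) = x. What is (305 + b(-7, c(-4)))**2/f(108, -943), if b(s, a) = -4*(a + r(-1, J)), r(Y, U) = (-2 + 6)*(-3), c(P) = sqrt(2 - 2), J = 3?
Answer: -124609/943 ≈ -132.14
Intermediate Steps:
c(P) = 0 (c(P) = sqrt(0) = 0)
r(Y, U) = -12 (r(Y, U) = 4*(-3) = -12)
b(s, a) = 48 - 4*a (b(s, a) = -4*(a - 12) = -4*(-12 + a) = 48 - 4*a)
(305 + b(-7, c(-4)))**2/f(108, -943) = (305 + (48 - 4*0))**2/(-943) = (305 + (48 + 0))**2*(-1/943) = (305 + 48)**2*(-1/943) = 353**2*(-1/943) = 124609*(-1/943) = -124609/943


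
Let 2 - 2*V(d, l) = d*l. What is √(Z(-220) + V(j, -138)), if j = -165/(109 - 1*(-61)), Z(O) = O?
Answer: I*√330582/34 ≈ 16.911*I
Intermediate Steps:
j = -33/34 (j = -165/(109 + 61) = -165/170 = -165*1/170 = -33/34 ≈ -0.97059)
V(d, l) = 1 - d*l/2
√(Z(-220) + V(j, -138)) = √(-220 + (1 - ½*(-33/34)*(-138))) = √(-220 + (1 - 2277/34)) = √(-220 - 2243/34) = √(-9723/34) = I*√330582/34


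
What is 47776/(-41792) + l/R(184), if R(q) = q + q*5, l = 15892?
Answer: 2388335/180228 ≈ 13.252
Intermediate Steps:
R(q) = 6*q (R(q) = q + 5*q = 6*q)
47776/(-41792) + l/R(184) = 47776/(-41792) + 15892/((6*184)) = 47776*(-1/41792) + 15892/1104 = -1493/1306 + 15892*(1/1104) = -1493/1306 + 3973/276 = 2388335/180228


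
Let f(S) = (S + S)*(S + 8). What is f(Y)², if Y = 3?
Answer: 4356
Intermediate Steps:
f(S) = 2*S*(8 + S) (f(S) = (2*S)*(8 + S) = 2*S*(8 + S))
f(Y)² = (2*3*(8 + 3))² = (2*3*11)² = 66² = 4356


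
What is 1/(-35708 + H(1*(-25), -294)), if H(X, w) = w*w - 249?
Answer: 1/50479 ≈ 1.9810e-5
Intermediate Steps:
H(X, w) = -249 + w² (H(X, w) = w² - 249 = -249 + w²)
1/(-35708 + H(1*(-25), -294)) = 1/(-35708 + (-249 + (-294)²)) = 1/(-35708 + (-249 + 86436)) = 1/(-35708 + 86187) = 1/50479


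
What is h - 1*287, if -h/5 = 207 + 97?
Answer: -1807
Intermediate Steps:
h = -1520 (h = -5*(207 + 97) = -5*304 = -1520)
h - 1*287 = -1520 - 1*287 = -1520 - 287 = -1807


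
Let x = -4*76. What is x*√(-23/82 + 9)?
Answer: -152*√58630/41 ≈ -897.68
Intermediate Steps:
x = -304
x*√(-23/82 + 9) = -304*√(-23/82 + 9) = -152*√58630/41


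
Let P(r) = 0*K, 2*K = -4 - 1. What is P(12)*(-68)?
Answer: 0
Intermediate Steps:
K = -5/2 (K = (-4 - 1)/2 = (1/2)*(-5) = -5/2 ≈ -2.5000)
P(r) = 0 (P(r) = 0*(-5/2) = 0)
P(12)*(-68) = 0*(-68) = 0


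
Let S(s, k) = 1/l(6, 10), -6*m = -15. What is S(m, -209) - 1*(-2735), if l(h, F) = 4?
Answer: 10941/4 ≈ 2735.3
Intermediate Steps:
m = 5/2 (m = -1/6*(-15) = 5/2 ≈ 2.5000)
S(s, k) = 1/4
S(m, -209) - 1*(-2735) = 1/4 - 1*(-2735) = 1/4 + 2735 = 10941/4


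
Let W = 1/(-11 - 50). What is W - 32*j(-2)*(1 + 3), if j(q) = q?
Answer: 15615/61 ≈ 255.98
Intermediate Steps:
W = -1/61 (W = 1/(-61) = -1/61 ≈ -0.016393)
W - 32*j(-2)*(1 + 3) = -1/61 - (-64)*(1 + 3) = -1/61 - (-64)*4 = -1/61 - 32*(-8) = -1/61 + 256 = 15615/61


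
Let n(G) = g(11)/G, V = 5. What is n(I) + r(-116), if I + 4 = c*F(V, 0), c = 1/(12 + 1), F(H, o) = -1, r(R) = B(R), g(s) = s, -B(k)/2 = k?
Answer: 12153/53 ≈ 229.30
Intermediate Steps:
B(k) = -2*k
r(R) = -2*R
c = 1/13 ≈ 0.076923
I = -53/13 (I = -4 + (1/13)*(-1) = -4 - 1/13 = -53/13 ≈ -4.0769)
n(G) = 11/G
n(I) + r(-116) = 11/(-53/13) - 2*(-116) = 11*(-13/53) + 232 = -143/53 + 232 = 12153/53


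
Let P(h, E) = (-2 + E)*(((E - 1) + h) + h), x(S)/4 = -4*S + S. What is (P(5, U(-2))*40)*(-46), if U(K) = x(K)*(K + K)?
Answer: -15687840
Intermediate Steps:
x(S) = -12*S (x(S) = 4*(-4*S + S) = 4*(-3*S) = -12*S)
U(K) = -24*K**2 (U(K) = (-12*K)*(K + K) = (-12*K)*(2*K) = -24*K**2)
P(h, E) = (-2 + E)*(-1 + E + 2*h) (P(h, E) = (-2 + E)*(((-1 + E) + h) + h) = (-2 + E)*((-1 + E + h) + h) = (-2 + E)*(-1 + E + 2*h))
(P(5, U(-2))*40)*(-46) = ((2 + (-24*(-2)**2)**2 - 4*5 - (-72)*(-2)**2 + 2*(-24*(-2)**2)*5)*40)*(-46) = ((2 + (-24*4)**2 - 20 - (-72)*4 + 2*(-24*4)*5)*40)*(-46) = ((2 + (-96)**2 - 20 - 3*(-96) + 2*(-96)*5)*40)*(-46) = ((2 + 9216 - 20 + 288 - 960)*40)*(-46) = (8526*40)*(-46) = 341040*(-46) = -15687840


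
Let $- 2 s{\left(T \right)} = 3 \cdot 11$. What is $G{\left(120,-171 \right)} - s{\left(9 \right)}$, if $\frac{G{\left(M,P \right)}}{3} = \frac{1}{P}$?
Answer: $\frac{1879}{114} \approx 16.482$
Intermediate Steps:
$G{\left(M,P \right)} = \frac{3}{P}$
$s{\left(T \right)} = - \frac{33}{2}$ ($s{\left(T \right)} = - \frac{3 \cdot 11}{2} = \left(- \frac{1}{2}\right) 33 = - \frac{33}{2}$)
$G{\left(120,-171 \right)} - s{\left(9 \right)} = \frac{3}{-171} - - \frac{33}{2} = 3 \left(- \frac{1}{171}\right) + \frac{33}{2} = - \frac{1}{57} + \frac{33}{2} = \frac{1879}{114}$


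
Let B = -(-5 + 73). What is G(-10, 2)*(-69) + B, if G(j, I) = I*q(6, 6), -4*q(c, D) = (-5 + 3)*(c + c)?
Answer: -896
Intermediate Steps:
q(c, D) = c (q(c, D) = -(-5 + 3)*(c + c)/4 = -(-1)*2*c/2 = -(-1)*c = c)
B = -68 (B = -1*68 = -68)
G(j, I) = 6*I (G(j, I) = I*6 = 6*I)
G(-10, 2)*(-69) + B = (6*2)*(-69) - 68 = 12*(-69) - 68 = -828 - 68 = -896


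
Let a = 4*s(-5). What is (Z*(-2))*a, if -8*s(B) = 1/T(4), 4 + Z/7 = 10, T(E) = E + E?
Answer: 21/4 ≈ 5.2500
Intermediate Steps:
T(E) = 2*E
Z = 42 (Z = -28 + 7*10 = -28 + 70 = 42)
s(B) = -1/64 (s(B) = -1/(8*(2*4)) = -⅛/8 = -⅛*⅛ = -1/64)
a = -1/16 (a = 4*(-1/64) = -1/16 ≈ -0.062500)
(Z*(-2))*a = (42*(-2))*(-1/16) = -84*(-1/16) = 21/4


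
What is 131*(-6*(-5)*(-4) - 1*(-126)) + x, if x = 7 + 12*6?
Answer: 865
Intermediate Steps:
x = 79 (x = 7 + 72 = 79)
131*(-6*(-5)*(-4) - 1*(-126)) + x = 131*(-6*(-5)*(-4) - 1*(-126)) + 79 = 131*(30*(-4) + 126) + 79 = 131*(-120 + 126) + 79 = 131*6 + 79 = 786 + 79 = 865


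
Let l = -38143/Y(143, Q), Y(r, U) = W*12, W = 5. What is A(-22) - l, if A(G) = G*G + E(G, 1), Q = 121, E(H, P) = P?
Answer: 67243/60 ≈ 1120.7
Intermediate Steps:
Y(r, U) = 60 (Y(r, U) = 5*12 = 60)
l = -38143/60 ≈ -635.72
A(G) = 1 + G² (A(G) = G*G + 1 = G² + 1 = 1 + G²)
A(-22) - l = (1 + (-22)²) - 1*(-38143/60) = (1 + 484) + 38143/60 = 485 + 38143/60 = 67243/60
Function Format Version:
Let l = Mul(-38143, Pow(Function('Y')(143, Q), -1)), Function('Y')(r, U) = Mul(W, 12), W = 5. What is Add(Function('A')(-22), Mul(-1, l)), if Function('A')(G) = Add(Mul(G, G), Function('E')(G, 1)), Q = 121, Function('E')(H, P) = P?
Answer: Rational(67243, 60) ≈ 1120.7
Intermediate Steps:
Function('Y')(r, U) = 60 (Function('Y')(r, U) = Mul(5, 12) = 60)
l = Rational(-38143, 60) (l = Mul(-38143, Pow(60, -1)) = Mul(-38143, Rational(1, 60)) = Rational(-38143, 60) ≈ -635.72)
Function('A')(G) = Add(1, Pow(G, 2)) (Function('A')(G) = Add(Mul(G, G), 1) = Add(Pow(G, 2), 1) = Add(1, Pow(G, 2)))
Add(Function('A')(-22), Mul(-1, l)) = Add(Add(1, Pow(-22, 2)), Mul(-1, Rational(-38143, 60))) = Add(Add(1, 484), Rational(38143, 60)) = Add(485, Rational(38143, 60)) = Rational(67243, 60)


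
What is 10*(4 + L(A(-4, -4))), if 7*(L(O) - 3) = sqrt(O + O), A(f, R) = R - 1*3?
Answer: 70 + 10*I*sqrt(14)/7 ≈ 70.0 + 5.3452*I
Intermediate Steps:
A(f, R) = -3 + R (A(f, R) = R - 3 = -3 + R)
L(O) = 3 + sqrt(2)*sqrt(O)/7 (L(O) = 3 + sqrt(O + O)/7 = 3 + sqrt(2*O)/7 = 3 + (sqrt(2)*sqrt(O))/7 = 3 + sqrt(2)*sqrt(O)/7)
10*(4 + L(A(-4, -4))) = 10*(4 + (3 + sqrt(2)*sqrt(-3 - 4)/7)) = 10*(4 + (3 + sqrt(2)*sqrt(-7)/7)) = 10*(4 + (3 + sqrt(2)*(I*sqrt(7))/7)) = 10*(4 + (3 + I*sqrt(14)/7)) = 10*(7 + I*sqrt(14)/7) = 70 + 10*I*sqrt(14)/7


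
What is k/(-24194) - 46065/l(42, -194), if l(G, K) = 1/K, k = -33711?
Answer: 216212376051/24194 ≈ 8.9366e+6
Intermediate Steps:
k/(-24194) - 46065/l(42, -194) = -33711/(-24194) - 46065/(1/(-194)) = -33711*(-1/24194) - 46065/(-1/194) = 33711/24194 - 46065*(-194) = 33711/24194 + 8936610 = 216212376051/24194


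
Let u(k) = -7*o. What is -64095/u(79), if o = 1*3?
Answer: 21365/7 ≈ 3052.1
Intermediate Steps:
o = 3
u(k) = -21 (u(k) = -7*3 = -21)
-64095/u(79) = -64095/(-21) = -64095*(-1/21) = 21365/7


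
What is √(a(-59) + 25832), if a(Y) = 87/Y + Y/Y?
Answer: 6*√2497765/59 ≈ 160.72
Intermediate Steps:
a(Y) = 1 + 87/Y (a(Y) = 87/Y + 1 = 1 + 87/Y)
√(a(-59) + 25832) = √((87 - 59)/(-59) + 25832) = √(-1/59*28 + 25832) = √(-28/59 + 25832) = √(1524060/59) = 6*√2497765/59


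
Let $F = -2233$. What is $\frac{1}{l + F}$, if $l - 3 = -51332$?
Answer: $- \frac{1}{53562} \approx -1.867 \cdot 10^{-5}$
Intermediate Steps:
$l = -51329$ ($l = 3 - 51332 = -51329$)
$\frac{1}{l + F} = \frac{1}{-51329 - 2233} = \frac{1}{-53562} = - \frac{1}{53562}$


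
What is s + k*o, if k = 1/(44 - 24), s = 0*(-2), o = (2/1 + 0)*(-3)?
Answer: -3/10 ≈ -0.30000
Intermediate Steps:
o = -6 (o = (2*1 + 0)*(-3) = (2 + 0)*(-3) = 2*(-3) = -6)
s = 0
k = 1/20 ≈ 0.050000
s + k*o = 0 + (1/20)*(-6) = 0 - 3/10 = -3/10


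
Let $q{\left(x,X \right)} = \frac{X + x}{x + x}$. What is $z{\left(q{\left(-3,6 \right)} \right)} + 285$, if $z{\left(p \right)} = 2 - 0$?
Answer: $287$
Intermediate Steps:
$q{\left(x,X \right)} = \frac{X + x}{2 x}$
$z{\left(p \right)} = 2$ ($z{\left(p \right)} = 2 + 0 = 2$)
$z{\left(q{\left(-3,6 \right)} \right)} + 285 = 2 + 285 = 287$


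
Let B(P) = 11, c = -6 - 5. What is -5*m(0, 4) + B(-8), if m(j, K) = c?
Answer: 66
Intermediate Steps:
c = -11
m(j, K) = -11
-5*m(0, 4) + B(-8) = -5*(-11) + 11 = 55 + 11 = 66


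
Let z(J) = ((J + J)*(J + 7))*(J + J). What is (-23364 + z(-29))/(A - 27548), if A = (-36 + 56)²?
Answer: 2213/617 ≈ 3.5867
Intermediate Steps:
A = 400 (A = 20² = 400)
z(J) = 4*J²*(7 + J) (z(J) = ((2*J)*(7 + J))*(2*J) = (2*J*(7 + J))*(2*J) = 4*J²*(7 + J))
(-23364 + z(-29))/(A - 27548) = (-23364 + 4*(-29)²*(7 - 29))/(400 - 27548) = (-23364 + 4*841*(-22))/(-27148) = (-23364 - 74008)*(-1/27148) = -97372*(-1/27148) = 2213/617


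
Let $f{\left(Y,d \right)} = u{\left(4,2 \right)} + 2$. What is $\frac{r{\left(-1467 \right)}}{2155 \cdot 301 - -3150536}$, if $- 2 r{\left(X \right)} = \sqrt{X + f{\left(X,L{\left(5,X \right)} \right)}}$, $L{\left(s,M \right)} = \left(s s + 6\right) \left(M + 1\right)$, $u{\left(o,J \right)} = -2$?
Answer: $- \frac{i \sqrt{163}}{2532794} \approx - 5.0407 \cdot 10^{-6} i$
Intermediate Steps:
$L{\left(s,M \right)} = \left(1 + M\right) \left(6 + s^{2}\right)$ ($L{\left(s,M \right)} = \left(s^{2} + 6\right) \left(1 + M\right) = \left(6 + s^{2}\right) \left(1 + M\right) = \left(1 + M\right) \left(6 + s^{2}\right)$)
$f{\left(Y,d \right)} = 0$ ($f{\left(Y,d \right)} = -2 + 2 = 0$)
$r{\left(X \right)} = - \frac{\sqrt{X}}{2}$ ($r{\left(X \right)} = - \frac{\sqrt{X + 0}}{2} = - \frac{\sqrt{X}}{2}$)
$\frac{r{\left(-1467 \right)}}{2155 \cdot 301 - -3150536} = \frac{\left(- \frac{1}{2}\right) \sqrt{-1467}}{2155 \cdot 301 - -3150536} = \frac{\left(- \frac{1}{2}\right) 3 i \sqrt{163}}{648655 + 3150536} = \frac{\left(- \frac{3}{2}\right) i \sqrt{163}}{3799191} = - \frac{3 i \sqrt{163}}{2} \cdot \frac{1}{3799191} = - \frac{i \sqrt{163}}{2532794}$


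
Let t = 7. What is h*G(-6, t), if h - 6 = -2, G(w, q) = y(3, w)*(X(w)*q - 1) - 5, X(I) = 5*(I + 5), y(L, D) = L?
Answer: -452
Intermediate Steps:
X(I) = 25 + 5*I (X(I) = 5*(5 + I) = 25 + 5*I)
G(w, q) = -8 + 3*q*(25 + 5*w) (G(w, q) = 3*((25 + 5*w)*q - 1) - 5 = 3*(q*(25 + 5*w) - 1) - 5 = 3*(-1 + q*(25 + 5*w)) - 5 = (-3 + 3*q*(25 + 5*w)) - 5 = -8 + 3*q*(25 + 5*w))
h = 4 (h = 6 - 2 = 4)
h*G(-6, t) = 4*(-8 + 15*7*(5 - 6)) = 4*(-8 + 15*7*(-1)) = 4*(-8 - 105) = 4*(-113) = -452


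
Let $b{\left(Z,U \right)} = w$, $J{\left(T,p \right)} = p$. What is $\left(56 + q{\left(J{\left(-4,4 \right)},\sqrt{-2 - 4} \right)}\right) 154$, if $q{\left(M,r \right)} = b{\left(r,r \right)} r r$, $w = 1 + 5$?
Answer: $3080$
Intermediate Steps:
$w = 6$
$b{\left(Z,U \right)} = 6$
$q{\left(M,r \right)} = 6 r^{2}$ ($q{\left(M,r \right)} = 6 r r = 6 r^{2}$)
$\left(56 + q{\left(J{\left(-4,4 \right)},\sqrt{-2 - 4} \right)}\right) 154 = \left(56 + 6 \left(\sqrt{-2 - 4}\right)^{2}\right) 154 = \left(56 + 6 \left(\sqrt{-6}\right)^{2}\right) 154 = \left(56 + 6 \left(i \sqrt{6}\right)^{2}\right) 154 = \left(56 + 6 \left(-6\right)\right) 154 = \left(56 - 36\right) 154 = 20 \cdot 154 = 3080$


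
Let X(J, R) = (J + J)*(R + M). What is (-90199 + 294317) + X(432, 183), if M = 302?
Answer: 623158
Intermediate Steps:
X(J, R) = 2*J*(302 + R) (X(J, R) = (J + J)*(R + 302) = (2*J)*(302 + R) = 2*J*(302 + R))
(-90199 + 294317) + X(432, 183) = (-90199 + 294317) + 2*432*(302 + 183) = 204118 + 2*432*485 = 204118 + 419040 = 623158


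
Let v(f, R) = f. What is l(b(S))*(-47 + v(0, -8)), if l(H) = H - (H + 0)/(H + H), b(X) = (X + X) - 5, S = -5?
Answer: 1457/2 ≈ 728.50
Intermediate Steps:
b(X) = -5 + 2*X (b(X) = 2*X - 5 = -5 + 2*X)
l(H) = -1/2 + H (l(H) = H - H/(2*H) = H - H*1/(2*H) = H - 1*1/2 = H - 1/2 = -1/2 + H)
l(b(S))*(-47 + v(0, -8)) = (-1/2 + (-5 + 2*(-5)))*(-47 + 0) = (-1/2 + (-5 - 10))*(-47) = (-1/2 - 15)*(-47) = -31/2*(-47) = 1457/2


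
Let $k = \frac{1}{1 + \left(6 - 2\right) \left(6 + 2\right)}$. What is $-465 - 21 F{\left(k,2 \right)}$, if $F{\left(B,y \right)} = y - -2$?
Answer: $-549$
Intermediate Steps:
$k = \frac{1}{33}$ ($k = \frac{1}{1 + 4 \cdot 8} = \frac{1}{1 + 32} = \frac{1}{33} \approx 0.030303$)
$F{\left(B,y \right)} = 2 + y$ ($F{\left(B,y \right)} = y + 2 = 2 + y$)
$-465 - 21 F{\left(k,2 \right)} = -465 - 21 \left(2 + 2\right) = -465 - 84 = -549$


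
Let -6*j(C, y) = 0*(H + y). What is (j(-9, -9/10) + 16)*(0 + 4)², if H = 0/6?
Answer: 256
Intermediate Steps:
H = 0 (H = 0*(⅙) = 0)
j(C, y) = 0 (j(C, y) = -0*(0 + y) = -0*y = -⅙*0 = 0)
(j(-9, -9/10) + 16)*(0 + 4)² = (0 + 16)*(0 + 4)² = 16*4² = 16*16 = 256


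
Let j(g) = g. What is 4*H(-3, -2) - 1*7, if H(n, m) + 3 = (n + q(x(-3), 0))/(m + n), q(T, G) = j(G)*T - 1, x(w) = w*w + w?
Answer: -79/5 ≈ -15.800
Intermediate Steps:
x(w) = w + w² (x(w) = w² + w = w + w²)
q(T, G) = -1 + G*T (q(T, G) = G*T - 1 = -1 + G*T)
H(n, m) = -3 + (-1 + n)/(m + n) (H(n, m) = -3 + (n + (-1 + 0*(-3*(1 - 3))))/(m + n) = -3 + (n + (-1 + 0*(-3*(-2))))/(m + n) = -3 + (n + (-1 + 0*6))/(m + n) = -3 + (n + (-1 + 0))/(m + n) = -3 + (n - 1)/(m + n) = -3 + (-1 + n)/(m + n))
4*H(-3, -2) - 1*7 = 4*((-1 - 3*(-2) - 2*(-3))/(-2 - 3)) - 1*7 = 4*((-1 + 6 + 6)/(-5)) - 7 = 4*(-⅕*11) - 7 = 4*(-11/5) - 7 = -44/5 - 7 = -79/5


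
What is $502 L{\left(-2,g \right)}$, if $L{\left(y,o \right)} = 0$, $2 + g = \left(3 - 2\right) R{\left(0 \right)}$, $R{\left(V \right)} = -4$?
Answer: $0$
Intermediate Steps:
$g = -6$ ($g = -2 + \left(3 - 2\right) \left(-4\right) = -2 + 1 \left(-4\right) = -2 - 4 = -6$)
$502 L{\left(-2,g \right)} = 502 \cdot 0 = 0$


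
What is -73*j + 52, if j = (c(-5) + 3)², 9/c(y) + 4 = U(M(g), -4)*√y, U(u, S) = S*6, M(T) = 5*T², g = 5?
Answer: (-1742575*I - 21552*√5)/(16*(12*√5 + 179*I)) ≈ -597.54 - 72.746*I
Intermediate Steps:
U(u, S) = 6*S
c(y) = 9/(-4 - 24*√y) (c(y) = 9/(-4 + (6*(-4))*√y) = 9/(-4 - 24*√y))
j = (3 - 9/(4 + 24*I*√5))² (j = (-9/(4 + 24*√(-5)) + 3)² = (-9/(4 + 24*(I*√5)) + 3)² = (-9/(4 + 24*I*√5) + 3)² = (3 - 9/(4 + 24*I*√5))² ≈ 8.8978 + 0.99652*I)
-73*j + 52 = -657*(48*√5 + 2879*I)/(16*(12*√5 + 179*I)) + 52 = 52 - 657*(48*√5 + 2879*I)/(16*(12*√5 + 179*I))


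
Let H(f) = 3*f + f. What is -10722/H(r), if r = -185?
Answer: 5361/370 ≈ 14.489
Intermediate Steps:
H(f) = 4*f
-10722/H(r) = -10722/(4*(-185)) = -10722/(-740) = -10722*(-1/740) = 5361/370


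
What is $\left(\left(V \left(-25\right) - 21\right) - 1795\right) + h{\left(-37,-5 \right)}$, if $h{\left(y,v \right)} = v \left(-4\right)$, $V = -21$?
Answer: $-1271$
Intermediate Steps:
$h{\left(y,v \right)} = - 4 v$
$\left(\left(V \left(-25\right) - 21\right) - 1795\right) + h{\left(-37,-5 \right)} = \left(\left(\left(-21\right) \left(-25\right) - 21\right) - 1795\right) - -20 = \left(\left(525 - 21\right) - 1795\right) + 20 = \left(504 - 1795\right) + 20 = -1291 + 20 = -1271$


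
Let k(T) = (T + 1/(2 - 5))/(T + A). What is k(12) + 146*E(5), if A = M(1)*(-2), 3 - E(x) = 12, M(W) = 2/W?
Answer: -31501/24 ≈ -1312.5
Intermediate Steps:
E(x) = -9 (E(x) = 3 - 1*12 = 3 - 12 = -9)
A = -4 (A = (2/1)*(-2) = (2*1)*(-2) = 2*(-2) = -4)
k(T) = (-⅓ + T)/(-4 + T) (k(T) = (T + 1/(2 - 5))/(T - 4) = (T + 1/(-3))/(-4 + T) = (T - ⅓)/(-4 + T) = (-⅓ + T)/(-4 + T))
k(12) + 146*E(5) = (-⅓ + 12)/(-4 + 12) + 146*(-9) = (35/3)/8 - 1314 = (⅛)*(35/3) - 1314 = 35/24 - 1314 = -31501/24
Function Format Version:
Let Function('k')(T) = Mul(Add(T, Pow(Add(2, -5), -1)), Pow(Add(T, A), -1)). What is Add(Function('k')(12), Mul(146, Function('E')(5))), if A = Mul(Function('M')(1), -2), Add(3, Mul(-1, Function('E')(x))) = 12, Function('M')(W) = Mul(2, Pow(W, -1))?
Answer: Rational(-31501, 24) ≈ -1312.5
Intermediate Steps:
Function('E')(x) = -9 (Function('E')(x) = Add(3, Mul(-1, 12)) = Add(3, -12) = -9)
A = -4 (A = Mul(Mul(2, Pow(1, -1)), -2) = Mul(Mul(2, 1), -2) = Mul(2, -2) = -4)
Function('k')(T) = Mul(Pow(Add(-4, T), -1), Add(Rational(-1, 3), T)) (Function('k')(T) = Mul(Add(T, Pow(Add(2, -5), -1)), Pow(Add(T, -4), -1)) = Mul(Add(T, Pow(-3, -1)), Pow(Add(-4, T), -1)) = Mul(Add(T, Rational(-1, 3)), Pow(Add(-4, T), -1)) = Mul(Add(Rational(-1, 3), T), Pow(Add(-4, T), -1)) = Mul(Pow(Add(-4, T), -1), Add(Rational(-1, 3), T)))
Add(Function('k')(12), Mul(146, Function('E')(5))) = Add(Mul(Pow(Add(-4, 12), -1), Add(Rational(-1, 3), 12)), Mul(146, -9)) = Add(Mul(Pow(8, -1), Rational(35, 3)), -1314) = Add(Mul(Rational(1, 8), Rational(35, 3)), -1314) = Add(Rational(35, 24), -1314) = Rational(-31501, 24)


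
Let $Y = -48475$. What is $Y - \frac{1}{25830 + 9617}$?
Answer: $- \frac{1718293326}{35447} \approx -48475.0$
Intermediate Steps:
$Y - \frac{1}{25830 + 9617} = -48475 - \frac{1}{25830 + 9617} = -48475 - \frac{1}{35447} = - \frac{1718293326}{35447}$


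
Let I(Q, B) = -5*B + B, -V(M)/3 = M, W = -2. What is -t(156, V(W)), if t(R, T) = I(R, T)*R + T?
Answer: 3738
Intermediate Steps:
V(M) = -3*M
I(Q, B) = -4*B
t(R, T) = T - 4*R*T (t(R, T) = (-4*T)*R + T = -4*R*T + T = T - 4*R*T)
-t(156, V(W)) = -(-3*(-2))*(1 - 4*156) = -6*(1 - 624) = -6*(-623) = -1*(-3738) = 3738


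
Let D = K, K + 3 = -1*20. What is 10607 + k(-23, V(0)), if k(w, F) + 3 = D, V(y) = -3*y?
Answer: 10581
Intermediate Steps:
K = -23 (K = -3 - 1*20 = -3 - 20 = -23)
D = -23
k(w, F) = -26 (k(w, F) = -3 - 23 = -26)
10607 + k(-23, V(0)) = 10607 - 26 = 10581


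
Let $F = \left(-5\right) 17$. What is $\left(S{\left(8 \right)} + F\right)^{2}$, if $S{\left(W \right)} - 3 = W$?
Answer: $5476$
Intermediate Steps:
$F = -85$
$S{\left(W \right)} = 3 + W$
$\left(S{\left(8 \right)} + F\right)^{2} = \left(\left(3 + 8\right) - 85\right)^{2} = \left(11 - 85\right)^{2} = \left(-74\right)^{2} = 5476$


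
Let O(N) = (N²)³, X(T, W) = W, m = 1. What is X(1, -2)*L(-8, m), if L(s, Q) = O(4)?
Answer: -8192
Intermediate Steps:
O(N) = N⁶
L(s, Q) = 4096 (L(s, Q) = 4⁶ = 4096)
X(1, -2)*L(-8, m) = -2*4096 = -8192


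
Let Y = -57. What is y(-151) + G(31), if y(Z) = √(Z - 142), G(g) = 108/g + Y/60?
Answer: 1571/620 + I*√293 ≈ 2.5339 + 17.117*I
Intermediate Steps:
G(g) = -19/20 + 108/g (G(g) = 108/g - 57/60 = 108/g - 57*1/60 = 108/g - 19/20 = -19/20 + 108/g)
y(Z) = √(-142 + Z)
y(-151) + G(31) = √(-142 - 151) + (-19/20 + 108/31) = √(-293) + (-19/20 + 108*(1/31)) = I*√293 + (-19/20 + 108/31) = I*√293 + 1571/620 = 1571/620 + I*√293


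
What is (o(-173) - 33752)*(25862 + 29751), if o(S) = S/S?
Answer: -1876994363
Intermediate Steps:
o(S) = 1
(o(-173) - 33752)*(25862 + 29751) = (1 - 33752)*(25862 + 29751) = -33751*55613 = -1876994363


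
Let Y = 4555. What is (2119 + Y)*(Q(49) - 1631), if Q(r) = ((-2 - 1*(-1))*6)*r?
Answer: -12847450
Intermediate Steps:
Q(r) = -6*r (Q(r) = ((-2 + 1)*6)*r = (-1*6)*r = -6*r)
(2119 + Y)*(Q(49) - 1631) = (2119 + 4555)*(-6*49 - 1631) = 6674*(-294 - 1631) = 6674*(-1925) = -12847450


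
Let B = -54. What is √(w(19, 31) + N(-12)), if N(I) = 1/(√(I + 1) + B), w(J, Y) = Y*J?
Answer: √((31805 - 589*I*√11)/(54 - I*√11)) ≈ 24.269 - 0.e-5*I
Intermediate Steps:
w(J, Y) = J*Y
N(I) = 1/(-54 + √(1 + I)) (N(I) = 1/(√(I + 1) - 54) = 1/(√(1 + I) - 54) = 1/(-54 + √(1 + I)))
√(w(19, 31) + N(-12)) = √(19*31 + 1/(-54 + √(1 - 12))) = √(589 + 1/(-54 + √(-11))) = √(589 + 1/(-54 + I*√11))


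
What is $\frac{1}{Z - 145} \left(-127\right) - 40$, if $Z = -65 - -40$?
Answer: $- \frac{6673}{170} \approx -39.253$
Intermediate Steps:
$Z = -25$ ($Z = -65 + 40 = -25$)
$\frac{1}{Z - 145} \left(-127\right) - 40 = \frac{1}{-25 - 145} \left(-127\right) - 40 = \frac{1}{-170} \left(-127\right) - 40 = \left(- \frac{1}{170}\right) \left(-127\right) - 40 = \frac{127}{170} - 40 = - \frac{6673}{170}$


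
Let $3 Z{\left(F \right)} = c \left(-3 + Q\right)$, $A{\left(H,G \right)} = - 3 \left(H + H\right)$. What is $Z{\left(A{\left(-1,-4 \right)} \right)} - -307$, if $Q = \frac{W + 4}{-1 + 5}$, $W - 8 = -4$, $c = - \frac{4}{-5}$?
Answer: $\frac{4601}{15} \approx 306.73$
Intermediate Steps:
$c = \frac{4}{5}$ ($c = \left(-4\right) \left(- \frac{1}{5}\right) = \frac{4}{5} \approx 0.8$)
$W = 4$ ($W = 8 - 4 = 4$)
$Q = 2$ ($Q = \frac{4 + 4}{-1 + 5} = \frac{8}{4} = 8 \cdot \frac{1}{4} = 2$)
$A{\left(H,G \right)} = - 6 H$ ($A{\left(H,G \right)} = - 3 \cdot 2 H = - 6 H$)
$Z{\left(F \right)} = - \frac{4}{15}$ ($Z{\left(F \right)} = \frac{\frac{4}{5} \left(-3 + 2\right)}{3} = \frac{\frac{4}{5} \left(-1\right)}{3} = \frac{1}{3} \left(- \frac{4}{5}\right) = - \frac{4}{15}$)
$Z{\left(A{\left(-1,-4 \right)} \right)} - -307 = - \frac{4}{15} - -307 = - \frac{4}{15} + 307 = \frac{4601}{15}$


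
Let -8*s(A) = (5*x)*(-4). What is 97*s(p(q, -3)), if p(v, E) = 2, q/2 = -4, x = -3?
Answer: -1455/2 ≈ -727.50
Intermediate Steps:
q = -8 (q = 2*(-4) = -8)
s(A) = -15/2 (s(A) = -5*(-3)*(-4)/8 = -(-15)*(-4)/8 = -⅛*60 = -15/2)
97*s(p(q, -3)) = 97*(-15/2) = -1455/2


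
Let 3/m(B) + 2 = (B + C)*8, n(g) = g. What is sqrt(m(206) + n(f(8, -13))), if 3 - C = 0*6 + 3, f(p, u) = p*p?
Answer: sqrt(173401162)/1646 ≈ 8.0001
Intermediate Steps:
f(p, u) = p**2
C = 0 (C = 3 - (0*6 + 3) = 3 - (0 + 3) = 3 - 1*3 = 3 - 3 = 0)
m(B) = 3/(-2 + 8*B) (m(B) = 3/(-2 + (B + 0)*8) = 3/(-2 + B*8) = 3/(-2 + 8*B))
sqrt(m(206) + n(f(8, -13))) = sqrt(3/(2*(-1 + 4*206)) + 8**2) = sqrt(3/(2*(-1 + 824)) + 64) = sqrt((3/2)/823 + 64) = sqrt((3/2)*(1/823) + 64) = sqrt(3/1646 + 64) = sqrt(105347/1646) = sqrt(173401162)/1646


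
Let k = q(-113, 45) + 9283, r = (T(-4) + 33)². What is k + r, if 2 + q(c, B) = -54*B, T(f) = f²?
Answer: 9252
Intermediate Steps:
q(c, B) = -2 - 54*B
r = 2401 (r = ((-4)² + 33)² = (16 + 33)² = 49² = 2401)
k = 6851 (k = (-2 - 54*45) + 9283 = (-2 - 2430) + 9283 = -2432 + 9283 = 6851)
k + r = 6851 + 2401 = 9252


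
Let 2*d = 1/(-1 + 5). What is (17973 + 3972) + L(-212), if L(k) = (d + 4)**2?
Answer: 1405569/64 ≈ 21962.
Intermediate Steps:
d = 1/8 (d = 1/(2*(-1 + 5)) = (1/2)/4 = (1/2)*(1/4) = 1/8 ≈ 0.12500)
L(k) = 1089/64 (L(k) = (1/8 + 4)**2 = (33/8)**2 = 1089/64)
(17973 + 3972) + L(-212) = (17973 + 3972) + 1089/64 = 21945 + 1089/64 = 1405569/64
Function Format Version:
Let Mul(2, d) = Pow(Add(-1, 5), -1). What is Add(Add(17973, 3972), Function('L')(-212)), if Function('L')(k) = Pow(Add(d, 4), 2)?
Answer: Rational(1405569, 64) ≈ 21962.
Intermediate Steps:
d = Rational(1, 8) (d = Mul(Rational(1, 2), Pow(Add(-1, 5), -1)) = Mul(Rational(1, 2), Pow(4, -1)) = Mul(Rational(1, 2), Rational(1, 4)) = Rational(1, 8) ≈ 0.12500)
Function('L')(k) = Rational(1089, 64) (Function('L')(k) = Pow(Add(Rational(1, 8), 4), 2) = Pow(Rational(33, 8), 2) = Rational(1089, 64))
Add(Add(17973, 3972), Function('L')(-212)) = Add(Add(17973, 3972), Rational(1089, 64)) = Add(21945, Rational(1089, 64)) = Rational(1405569, 64)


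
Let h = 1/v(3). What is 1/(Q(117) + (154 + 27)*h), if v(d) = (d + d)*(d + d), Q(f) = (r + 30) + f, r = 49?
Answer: 36/7237 ≈ 0.0049744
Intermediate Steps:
Q(f) = 79 + f (Q(f) = (49 + 30) + f = 79 + f)
v(d) = 4*d² (v(d) = (2*d)*(2*d) = 4*d²)
h = 1/36 (h = 1/(4*3²) = 1/(4*9) = 1/36 ≈ 0.027778)
1/(Q(117) + (154 + 27)*h) = 1/((79 + 117) + (154 + 27)*(1/36)) = 1/(196 + 181*(1/36)) = 1/(196 + 181/36) = 1/(7237/36) = 36/7237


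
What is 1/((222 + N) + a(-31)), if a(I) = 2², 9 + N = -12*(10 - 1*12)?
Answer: 1/241 ≈ 0.0041494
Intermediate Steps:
N = 15 (N = -9 - 12*(10 - 1*12) = -9 - 12*(10 - 12) = -9 - 12*(-2) = -9 + 24 = 15)
a(I) = 4
1/((222 + N) + a(-31)) = 1/((222 + 15) + 4) = 1/(237 + 4) = 1/241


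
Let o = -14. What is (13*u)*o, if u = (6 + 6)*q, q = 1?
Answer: -2184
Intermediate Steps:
u = 12 (u = (6 + 6)*1 = 12*1 = 12)
(13*u)*o = (13*12)*(-14) = 156*(-14) = -2184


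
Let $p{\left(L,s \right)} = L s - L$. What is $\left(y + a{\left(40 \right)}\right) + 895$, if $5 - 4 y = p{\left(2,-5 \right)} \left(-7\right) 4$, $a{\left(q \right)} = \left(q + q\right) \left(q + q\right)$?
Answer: $\frac{28849}{4} \approx 7212.3$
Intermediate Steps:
$p{\left(L,s \right)} = - L + L s$
$a{\left(q \right)} = 4 q^{2}$ ($a{\left(q \right)} = 2 q 2 q = 4 q^{2}$)
$y = - \frac{331}{4}$ ($y = \frac{5}{4} - \frac{2 \left(-1 - 5\right) \left(-7\right) 4}{4} = \frac{5}{4} - \frac{2 \left(-6\right) \left(-7\right) 4}{4} = \frac{5}{4} - \frac{\left(-12\right) \left(-7\right) 4}{4} = \frac{5}{4} - \frac{84 \cdot 4}{4} = \frac{5}{4} - 84 = - \frac{331}{4} \approx -82.75$)
$\left(y + a{\left(40 \right)}\right) + 895 = \left(- \frac{331}{4} + 4 \cdot 40^{2}\right) + 895 = \left(- \frac{331}{4} + 4 \cdot 1600\right) + 895 = \left(- \frac{331}{4} + 6400\right) + 895 = \frac{25269}{4} + 895 = \frac{28849}{4}$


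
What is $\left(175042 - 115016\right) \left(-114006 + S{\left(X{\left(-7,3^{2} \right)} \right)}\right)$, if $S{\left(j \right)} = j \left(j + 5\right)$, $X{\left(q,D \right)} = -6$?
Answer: $-6842964000$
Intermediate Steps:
$S{\left(j \right)} = j \left(5 + j\right)$
$\left(175042 - 115016\right) \left(-114006 + S{\left(X{\left(-7,3^{2} \right)} \right)}\right) = \left(175042 - 115016\right) \left(-114006 - 6 \left(5 - 6\right)\right) = 60026 \left(-114006 - -6\right) = 60026 \left(-114006 + 6\right) = 60026 \left(-114000\right) = -6842964000$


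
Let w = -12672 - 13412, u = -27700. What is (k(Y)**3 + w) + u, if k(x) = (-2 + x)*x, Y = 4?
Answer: -53272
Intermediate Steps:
k(x) = x*(-2 + x)
w = -26084
(k(Y)**3 + w) + u = ((4*(-2 + 4))**3 - 26084) - 27700 = ((4*2)**3 - 26084) - 27700 = (8**3 - 26084) - 27700 = (512 - 26084) - 27700 = -25572 - 27700 = -53272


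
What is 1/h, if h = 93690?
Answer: 1/93690 ≈ 1.0673e-5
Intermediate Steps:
1/h = 1/93690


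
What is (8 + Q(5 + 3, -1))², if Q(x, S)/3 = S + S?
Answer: 4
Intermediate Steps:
Q(x, S) = 6*S (Q(x, S) = 3*(S + S) = 3*(2*S) = 6*S)
(8 + Q(5 + 3, -1))² = (8 + 6*(-1))² = (8 - 6)² = 2² = 4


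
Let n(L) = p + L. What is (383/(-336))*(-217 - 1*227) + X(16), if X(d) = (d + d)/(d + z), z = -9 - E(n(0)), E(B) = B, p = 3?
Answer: 14395/28 ≈ 514.11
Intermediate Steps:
n(L) = 3 + L
z = -12 (z = -9 - (3 + 0) = -9 - 1*3 = -9 - 3 = -12)
X(d) = 2*d/(-12 + d) (X(d) = (d + d)/(d - 12) = (2*d)/(-12 + d) = 2*d/(-12 + d))
(383/(-336))*(-217 - 1*227) + X(16) = (383/(-336))*(-217 - 1*227) + 2*16/(-12 + 16) = (383*(-1/336))*(-217 - 227) + 2*16/4 = -383/336*(-444) + 2*16*(¼) = 14171/28 + 8 = 14395/28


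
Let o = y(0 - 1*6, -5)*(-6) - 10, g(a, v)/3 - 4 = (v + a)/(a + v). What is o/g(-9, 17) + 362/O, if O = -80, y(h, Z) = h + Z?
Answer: -19/24 ≈ -0.79167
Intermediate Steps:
g(a, v) = 15 (g(a, v) = 12 + 3*((v + a)/(a + v)) = 12 + 3*((a + v)/(a + v)) = 12 + 3*1 = 12 + 3 = 15)
y(h, Z) = Z + h
o = 56 (o = (-5 + (0 - 1*6))*(-6) - 10 = (-5 + (0 - 6))*(-6) - 10 = (-5 - 6)*(-6) - 10 = -11*(-6) - 10 = 66 - 10 = 56)
o/g(-9, 17) + 362/O = 56/15 + 362/(-80) = 56*(1/15) + 362*(-1/80) = 56/15 - 181/40 = -19/24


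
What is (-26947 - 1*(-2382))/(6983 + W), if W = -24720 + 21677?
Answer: -4913/788 ≈ -6.2348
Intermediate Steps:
W = -3043
(-26947 - 1*(-2382))/(6983 + W) = (-26947 - 1*(-2382))/(6983 - 3043) = (-26947 + 2382)/3940 = -24565*1/3940 = -4913/788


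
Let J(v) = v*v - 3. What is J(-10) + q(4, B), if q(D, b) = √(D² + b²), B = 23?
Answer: 97 + √545 ≈ 120.35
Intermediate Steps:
J(v) = -3 + v² (J(v) = v² - 3 = -3 + v²)
J(-10) + q(4, B) = (-3 + (-10)²) + √(4² + 23²) = (-3 + 100) + √(16 + 529) = 97 + √545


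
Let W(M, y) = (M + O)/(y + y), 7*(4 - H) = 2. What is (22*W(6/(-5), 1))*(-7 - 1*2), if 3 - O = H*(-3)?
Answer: -44847/35 ≈ -1281.3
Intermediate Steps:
H = 26/7 (H = 4 - ⅐*2 = 4 - 2/7 = 26/7 ≈ 3.7143)
O = 99/7 (O = 3 - 26*(-3)/7 = 3 - 1*(-78/7) = 3 + 78/7 = 99/7 ≈ 14.143)
W(M, y) = (99/7 + M)/(2*y) (W(M, y) = (M + 99/7)/(y + y) = (99/7 + M)/((2*y)) = (99/7 + M)*(1/(2*y)) = (99/7 + M)/(2*y))
(22*W(6/(-5), 1))*(-7 - 1*2) = (22*((1/14)*(99 + 7*(6/(-5)))/1))*(-7 - 1*2) = (22*((1/14)*1*(99 + 7*(6*(-⅕)))))*(-7 - 2) = (22*((1/14)*1*(99 + 7*(-6/5))))*(-9) = (22*((1/14)*1*(99 - 42/5)))*(-9) = (22*((1/14)*1*(453/5)))*(-9) = (22*(453/70))*(-9) = (4983/35)*(-9) = -44847/35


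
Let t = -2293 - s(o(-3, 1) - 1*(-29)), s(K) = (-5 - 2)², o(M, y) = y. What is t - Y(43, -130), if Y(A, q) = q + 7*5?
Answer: -2247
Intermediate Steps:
Y(A, q) = 35 + q (Y(A, q) = q + 35 = 35 + q)
s(K) = 49 (s(K) = (-7)² = 49)
t = -2342 (t = -2293 - 1*49 = -2293 - 49 = -2342)
t - Y(43, -130) = -2342 - (35 - 130) = -2342 - 1*(-95) = -2342 + 95 = -2247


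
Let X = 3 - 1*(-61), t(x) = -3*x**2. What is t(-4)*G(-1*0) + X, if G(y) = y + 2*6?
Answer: -512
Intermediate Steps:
G(y) = 12 + y (G(y) = y + 12 = 12 + y)
X = 64 (X = 3 + 61 = 64)
t(-4)*G(-1*0) + X = (-3*(-4)**2)*(12 - 1*0) + 64 = (-3*16)*(12 + 0) + 64 = -48*12 + 64 = -576 + 64 = -512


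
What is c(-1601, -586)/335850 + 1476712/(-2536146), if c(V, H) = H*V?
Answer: 156951912163/70980386175 ≈ 2.2112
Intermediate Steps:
c(-1601, -586)/335850 + 1476712/(-2536146) = -586*(-1601)/335850 + 1476712/(-2536146) = 938186*(1/335850) + 1476712*(-1/2536146) = 469093/167925 - 738356/1268073 = 156951912163/70980386175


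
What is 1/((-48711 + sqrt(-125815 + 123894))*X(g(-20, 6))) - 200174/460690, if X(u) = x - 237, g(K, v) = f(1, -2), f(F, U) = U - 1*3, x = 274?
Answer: -8786873881255093/20222505216757130 - I*sqrt(1921)/87792247354 ≈ -0.43451 - 4.9924e-10*I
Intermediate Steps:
f(F, U) = -3 + U (f(F, U) = U - 3 = -3 + U)
g(K, v) = -5 (g(K, v) = -3 - 2 = -5)
X(u) = 37 (X(u) = 274 - 237 = 37)
1/((-48711 + sqrt(-125815 + 123894))*X(g(-20, 6))) - 200174/460690 = 1/(-48711 + sqrt(-125815 + 123894)*37) - 200174/460690 = (1/37)/(-48711 + sqrt(-1921)) - 200174*1/460690 = (1/37)/(-48711 + I*sqrt(1921)) - 100087/230345 = 1/(37*(-48711 + I*sqrt(1921))) - 100087/230345 = -100087/230345 + 1/(37*(-48711 + I*sqrt(1921)))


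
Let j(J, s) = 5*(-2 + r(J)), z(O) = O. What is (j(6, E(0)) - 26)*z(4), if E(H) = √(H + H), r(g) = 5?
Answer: -44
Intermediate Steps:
E(H) = √2*√H (E(H) = √(2*H) = √2*√H)
j(J, s) = 15 (j(J, s) = 5*(-2 + 5) = 5*3 = 15)
(j(6, E(0)) - 26)*z(4) = (15 - 26)*4 = -11*4 = -44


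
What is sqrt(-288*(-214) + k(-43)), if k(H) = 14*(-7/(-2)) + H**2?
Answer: sqrt(63530) ≈ 252.05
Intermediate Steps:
k(H) = 49 + H**2 (k(H) = 14*(-7*(-1/2)) + H**2 = 14*(7/2) + H**2 = 49 + H**2)
sqrt(-288*(-214) + k(-43)) = sqrt(-288*(-214) + (49 + (-43)**2)) = sqrt(61632 + (49 + 1849)) = sqrt(61632 + 1898) = sqrt(63530)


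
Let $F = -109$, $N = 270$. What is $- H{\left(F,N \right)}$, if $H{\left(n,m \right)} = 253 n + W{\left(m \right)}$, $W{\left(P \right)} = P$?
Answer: $27307$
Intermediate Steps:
$H{\left(n,m \right)} = m + 253 n$ ($H{\left(n,m \right)} = 253 n + m = m + 253 n$)
$- H{\left(F,N \right)} = - (270 + 253 \left(-109\right)) = - (270 - 27577) = \left(-1\right) \left(-27307\right) = 27307$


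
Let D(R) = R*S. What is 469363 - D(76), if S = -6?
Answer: 469819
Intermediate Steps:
D(R) = -6*R (D(R) = R*(-6) = -6*R)
469363 - D(76) = 469363 - (-6)*76 = 469363 - 1*(-456) = 469363 + 456 = 469819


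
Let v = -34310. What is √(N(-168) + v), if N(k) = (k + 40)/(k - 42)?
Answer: I*√378261030/105 ≈ 185.23*I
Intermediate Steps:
N(k) = (40 + k)/(-42 + k)
√(N(-168) + v) = √((40 - 168)/(-42 - 168) - 34310) = √(-128/(-210) - 34310) = √(-1/210*(-128) - 34310) = √(64/105 - 34310) = √(-3602486/105) = I*√378261030/105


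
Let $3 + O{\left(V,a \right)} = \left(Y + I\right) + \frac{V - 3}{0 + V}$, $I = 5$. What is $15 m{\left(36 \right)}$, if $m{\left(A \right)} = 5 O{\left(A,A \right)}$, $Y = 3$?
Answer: $\frac{1775}{4} \approx 443.75$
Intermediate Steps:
$O{\left(V,a \right)} = 5 + \frac{-3 + V}{V}$ ($O{\left(V,a \right)} = -3 + \left(\left(3 + 5\right) + \frac{V - 3}{0 + V}\right) = -3 + \left(8 + \frac{-3 + V}{V}\right) = 5 + \frac{-3 + V}{V}$)
$m{\left(A \right)} = 30 - \frac{15}{A}$ ($m{\left(A \right)} = 5 \left(6 - \frac{3}{A}\right) = 30 - \frac{15}{A}$)
$15 m{\left(36 \right)} = 15 \left(30 - \frac{15}{36}\right) = 15 \left(30 - \frac{5}{12}\right) = 15 \cdot \frac{355}{12} = \frac{1775}{4}$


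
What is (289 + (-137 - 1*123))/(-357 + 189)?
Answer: -29/168 ≈ -0.17262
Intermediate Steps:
(289 + (-137 - 1*123))/(-357 + 189) = (289 + (-137 - 123))/(-168) = (289 - 260)*(-1/168) = 29*(-1/168) = -29/168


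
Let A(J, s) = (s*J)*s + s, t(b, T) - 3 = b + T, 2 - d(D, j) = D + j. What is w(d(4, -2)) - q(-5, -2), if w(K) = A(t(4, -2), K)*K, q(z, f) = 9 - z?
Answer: -14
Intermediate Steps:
d(D, j) = 2 - D - j (d(D, j) = 2 - (D + j) = 2 + (-D - j) = 2 - D - j)
t(b, T) = 3 + T + b (t(b, T) = 3 + (b + T) = 3 + (T + b) = 3 + T + b)
A(J, s) = s + J*s² (A(J, s) = (J*s)*s + s = J*s² + s = s + J*s²)
w(K) = K²*(1 + 5*K) (w(K) = (K*(1 + (3 - 2 + 4)*K))*K = (K*(1 + 5*K))*K = K²*(1 + 5*K))
w(d(4, -2)) - q(-5, -2) = (2 - 1*4 - 1*(-2))²*(1 + 5*(2 - 1*4 - 1*(-2))) - (9 - 1*(-5)) = (2 - 4 + 2)²*(1 + 5*(2 - 4 + 2)) - (9 + 5) = 0²*(1 + 5*0) - 1*14 = 0*(1 + 0) - 14 = 0*1 - 14 = 0 - 14 = -14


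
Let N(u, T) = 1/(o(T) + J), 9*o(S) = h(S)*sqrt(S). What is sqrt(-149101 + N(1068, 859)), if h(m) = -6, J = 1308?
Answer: sqrt(-1170144642 + 596404*sqrt(859))/(2*sqrt(1962 - sqrt(859))) ≈ 386.14*I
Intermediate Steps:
o(S) = -2*sqrt(S)/3 (o(S) = (-6*sqrt(S))/9 = -2*sqrt(S)/3)
N(u, T) = 1/(1308 - 2*sqrt(T)/3) (N(u, T) = 1/(-2*sqrt(T)/3 + 1308) = 1/(1308 - 2*sqrt(T)/3))
sqrt(-149101 + N(1068, 859)) = sqrt(-149101 + 3/(2*(1962 - sqrt(859))))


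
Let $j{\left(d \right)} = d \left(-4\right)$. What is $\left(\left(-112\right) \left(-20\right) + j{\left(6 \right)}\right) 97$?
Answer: $214952$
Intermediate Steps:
$j{\left(d \right)} = - 4 d$
$\left(\left(-112\right) \left(-20\right) + j{\left(6 \right)}\right) 97 = \left(\left(-112\right) \left(-20\right) - 24\right) 97 = \left(2240 - 24\right) 97 = 2216 \cdot 97 = 214952$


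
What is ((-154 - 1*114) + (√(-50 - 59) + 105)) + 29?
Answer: -134 + I*√109 ≈ -134.0 + 10.44*I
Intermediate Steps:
((-154 - 1*114) + (√(-50 - 59) + 105)) + 29 = ((-154 - 114) + (√(-109) + 105)) + 29 = (-268 + (I*√109 + 105)) + 29 = (-268 + (105 + I*√109)) + 29 = (-163 + I*√109) + 29 = -134 + I*√109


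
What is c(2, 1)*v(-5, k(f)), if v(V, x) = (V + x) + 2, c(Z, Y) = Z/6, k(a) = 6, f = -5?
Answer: 1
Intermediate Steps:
c(Z, Y) = Z/6 (c(Z, Y) = Z*(⅙) = Z/6)
v(V, x) = 2 + V + x
c(2, 1)*v(-5, k(f)) = ((⅙)*2)*(2 - 5 + 6) = (⅓)*3 = 1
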